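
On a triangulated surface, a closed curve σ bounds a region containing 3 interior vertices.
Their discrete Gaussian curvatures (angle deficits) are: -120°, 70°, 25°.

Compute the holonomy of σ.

Holonomy = total enclosed curvature = (-120°) + 70° + 25° = -25°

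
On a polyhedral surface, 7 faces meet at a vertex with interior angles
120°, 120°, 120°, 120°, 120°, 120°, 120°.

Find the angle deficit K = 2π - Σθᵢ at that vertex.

Sum of angles = 840°. K = 360° - 840° = -480°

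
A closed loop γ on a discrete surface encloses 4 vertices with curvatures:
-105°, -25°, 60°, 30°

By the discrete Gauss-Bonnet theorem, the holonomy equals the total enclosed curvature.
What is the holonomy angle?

Holonomy = total enclosed curvature = (-105°) + (-25°) + 60° + 30° = -40°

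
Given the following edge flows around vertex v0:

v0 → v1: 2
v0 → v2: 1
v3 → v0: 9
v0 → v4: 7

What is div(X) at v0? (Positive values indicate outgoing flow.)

Divergence = sum of outgoing flows = 2 + 1 + (-9) + 7 = 1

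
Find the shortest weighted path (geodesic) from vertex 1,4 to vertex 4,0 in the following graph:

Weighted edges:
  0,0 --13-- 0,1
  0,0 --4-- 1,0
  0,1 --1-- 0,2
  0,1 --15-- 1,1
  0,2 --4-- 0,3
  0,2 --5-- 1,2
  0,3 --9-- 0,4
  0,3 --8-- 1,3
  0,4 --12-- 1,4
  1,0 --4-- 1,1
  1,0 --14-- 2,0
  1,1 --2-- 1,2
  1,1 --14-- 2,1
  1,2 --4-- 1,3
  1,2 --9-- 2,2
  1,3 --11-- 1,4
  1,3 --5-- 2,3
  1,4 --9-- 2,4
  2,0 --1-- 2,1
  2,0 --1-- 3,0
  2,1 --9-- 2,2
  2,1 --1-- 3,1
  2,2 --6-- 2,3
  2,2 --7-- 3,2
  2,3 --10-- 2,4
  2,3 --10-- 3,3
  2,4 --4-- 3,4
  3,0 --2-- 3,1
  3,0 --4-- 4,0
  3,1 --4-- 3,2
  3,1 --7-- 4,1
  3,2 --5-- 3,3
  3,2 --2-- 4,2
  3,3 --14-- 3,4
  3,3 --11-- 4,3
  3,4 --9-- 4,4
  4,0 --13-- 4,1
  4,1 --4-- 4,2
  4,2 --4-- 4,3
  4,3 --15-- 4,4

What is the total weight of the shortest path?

Shortest path: 1,4 → 1,3 → 1,2 → 1,1 → 2,1 → 2,0 → 3,0 → 4,0, total weight = 37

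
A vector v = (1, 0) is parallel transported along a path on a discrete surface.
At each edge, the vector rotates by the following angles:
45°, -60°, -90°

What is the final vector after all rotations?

Total rotation: 45° + (-60°) + (-90°) = -105°. Final vector: (-0.2588, -0.9659)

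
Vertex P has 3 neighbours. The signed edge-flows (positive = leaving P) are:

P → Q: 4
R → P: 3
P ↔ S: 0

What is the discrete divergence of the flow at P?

Divergence = sum of outgoing flows = 4 + (-3) + 0 = 1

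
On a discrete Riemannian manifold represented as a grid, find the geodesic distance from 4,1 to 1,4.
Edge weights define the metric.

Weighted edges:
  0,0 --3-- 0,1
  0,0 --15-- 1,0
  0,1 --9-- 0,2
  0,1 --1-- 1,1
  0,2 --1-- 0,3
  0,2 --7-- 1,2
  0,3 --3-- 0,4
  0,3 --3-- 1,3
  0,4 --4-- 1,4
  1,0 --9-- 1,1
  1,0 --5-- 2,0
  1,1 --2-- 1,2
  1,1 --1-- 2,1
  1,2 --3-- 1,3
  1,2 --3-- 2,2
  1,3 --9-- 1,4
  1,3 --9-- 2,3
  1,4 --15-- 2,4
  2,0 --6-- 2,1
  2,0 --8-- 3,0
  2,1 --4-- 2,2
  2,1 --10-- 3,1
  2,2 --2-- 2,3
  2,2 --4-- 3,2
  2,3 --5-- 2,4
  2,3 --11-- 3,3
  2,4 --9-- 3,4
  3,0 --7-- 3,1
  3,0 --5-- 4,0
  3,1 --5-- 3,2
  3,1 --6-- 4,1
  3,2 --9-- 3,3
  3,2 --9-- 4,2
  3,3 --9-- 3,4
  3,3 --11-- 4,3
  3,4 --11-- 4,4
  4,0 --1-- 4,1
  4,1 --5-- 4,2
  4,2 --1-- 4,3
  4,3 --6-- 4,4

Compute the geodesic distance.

Shortest path: 4,1 → 3,1 → 3,2 → 2,2 → 1,2 → 1,3 → 1,4, total weight = 30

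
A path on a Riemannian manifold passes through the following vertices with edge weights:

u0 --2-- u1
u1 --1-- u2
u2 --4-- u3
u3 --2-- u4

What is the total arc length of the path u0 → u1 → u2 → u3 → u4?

Arc length = 2 + 1 + 4 + 2 = 9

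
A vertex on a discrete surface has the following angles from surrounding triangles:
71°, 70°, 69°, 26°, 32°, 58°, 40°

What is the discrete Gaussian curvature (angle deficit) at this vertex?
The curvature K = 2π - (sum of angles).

Sum of angles = 366°. K = 360° - 366° = -6° = -π/30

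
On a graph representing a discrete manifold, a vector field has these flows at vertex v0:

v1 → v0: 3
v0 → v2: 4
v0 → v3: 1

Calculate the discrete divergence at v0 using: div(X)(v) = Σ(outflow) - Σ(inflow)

Divergence = sum of outgoing flows = (-3) + 4 + 1 = 2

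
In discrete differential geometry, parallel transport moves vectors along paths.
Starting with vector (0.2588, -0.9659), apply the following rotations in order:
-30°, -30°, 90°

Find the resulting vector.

Total rotation: (-30°) + (-30°) + 90° = 30°. Final vector: (0.7071, -0.7071)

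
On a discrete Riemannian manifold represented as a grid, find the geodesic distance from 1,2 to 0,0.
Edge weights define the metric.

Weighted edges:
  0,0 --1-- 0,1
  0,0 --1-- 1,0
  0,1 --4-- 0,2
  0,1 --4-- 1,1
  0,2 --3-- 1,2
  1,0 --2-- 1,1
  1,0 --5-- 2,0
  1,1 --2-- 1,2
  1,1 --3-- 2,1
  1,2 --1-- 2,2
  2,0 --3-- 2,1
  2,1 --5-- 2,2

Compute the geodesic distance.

Shortest path: 1,2 → 1,1 → 1,0 → 0,0, total weight = 5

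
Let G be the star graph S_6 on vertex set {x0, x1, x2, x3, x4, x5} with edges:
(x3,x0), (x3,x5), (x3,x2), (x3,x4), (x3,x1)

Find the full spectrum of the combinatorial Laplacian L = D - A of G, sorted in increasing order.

The star S_6 is the complete bipartite graph K_{1,5} (one hub of degree 5, 5 leaves of degree 1). The Laplacian spectrum of K_{p,q} is 0, p (multiplicity q−1), q (multiplicity p−1), p+q. With p = 1, q = 5: 0 once, 1 with multiplicity 4, and 6 once. (Check: trace L = sum of degrees = 10 = 4·1 + 6.)
Laplacian eigenvalues (increasing order): [0.0, 1.0, 1.0, 1.0, 1.0, 6.0]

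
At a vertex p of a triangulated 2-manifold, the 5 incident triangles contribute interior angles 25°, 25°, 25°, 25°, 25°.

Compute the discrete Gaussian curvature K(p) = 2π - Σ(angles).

Sum of angles = 125°. K = 360° - 125° = 235° = 47π/36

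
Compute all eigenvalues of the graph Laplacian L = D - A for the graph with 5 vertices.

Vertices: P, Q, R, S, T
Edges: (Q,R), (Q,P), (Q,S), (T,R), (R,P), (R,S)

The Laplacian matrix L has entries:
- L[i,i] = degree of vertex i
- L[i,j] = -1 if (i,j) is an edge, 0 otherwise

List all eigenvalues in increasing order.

Degrees: deg(P) = 2, deg(Q) = 3, deg(R) = 4, deg(S) = 2, deg(T) = 1.
L = D − A with rows/columns ordered (P, Q, R, S, T):
  [ 2, -1, -1,  0,  0]
  [-1,  3, -1, -1,  0]
  [-1, -1,  4, -1, -1]
  [ 0, -1, -1,  2,  0]
  [ 0,  0, -1,  0,  1]
Characteristic polynomial: det(λI − L) = λ(λ − 1)(λ − 2)(λ − 4)(λ − 5).
Roots: λ = 0; (λ − 1) = 0 ⇒ λ = 1; (λ − 2) = 0 ⇒ λ = 2; (λ − 4) = 0 ⇒ λ = 4; (λ − 5) = 0 ⇒ λ = 5.
(Check: the roots sum (with multiplicity) to 12, matching trace L = Σdeg = 2·6 = 12.)
Laplacian eigenvalues (increasing order): [0.0, 1.0, 2.0, 4.0, 5.0]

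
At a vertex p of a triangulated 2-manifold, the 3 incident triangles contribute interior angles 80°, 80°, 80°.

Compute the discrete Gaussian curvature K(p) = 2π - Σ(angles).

Sum of angles = 240°. K = 360° - 240° = 120°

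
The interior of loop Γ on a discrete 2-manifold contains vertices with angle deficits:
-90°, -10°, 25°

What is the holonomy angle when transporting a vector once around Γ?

Holonomy = total enclosed curvature = (-90°) + (-10°) + 25° = -75°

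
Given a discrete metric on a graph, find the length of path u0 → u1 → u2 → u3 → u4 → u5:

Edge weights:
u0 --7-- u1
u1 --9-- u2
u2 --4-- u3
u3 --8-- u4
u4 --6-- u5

Arc length = 7 + 9 + 4 + 8 + 6 = 34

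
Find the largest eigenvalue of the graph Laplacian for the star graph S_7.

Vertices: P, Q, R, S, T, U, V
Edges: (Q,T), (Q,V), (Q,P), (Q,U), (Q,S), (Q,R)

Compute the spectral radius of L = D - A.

The star S_7 is the complete bipartite graph K_{1,6} (one hub of degree 6, 6 leaves of degree 1). The Laplacian spectrum of K_{p,q} is 0, p (multiplicity q−1), q (multiplicity p−1), p+q. With p = 1, q = 6: 0 once, 1 with multiplicity 5, and 7 once. (Check: trace L = sum of degrees = 12 = 5·1 + 7.)
Laplacian eigenvalues: [0.0, 1.0, 1.0, 1.0, 1.0, 1.0, 7.0]. Largest eigenvalue (spectral radius) = 7.0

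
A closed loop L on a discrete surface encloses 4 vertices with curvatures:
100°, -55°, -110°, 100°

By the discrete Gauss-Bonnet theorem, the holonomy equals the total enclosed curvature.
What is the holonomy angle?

Holonomy = total enclosed curvature = 100° + (-55°) + (-110°) + 100° = 35°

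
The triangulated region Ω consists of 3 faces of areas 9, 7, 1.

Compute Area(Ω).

9 + 7 + 1 = 17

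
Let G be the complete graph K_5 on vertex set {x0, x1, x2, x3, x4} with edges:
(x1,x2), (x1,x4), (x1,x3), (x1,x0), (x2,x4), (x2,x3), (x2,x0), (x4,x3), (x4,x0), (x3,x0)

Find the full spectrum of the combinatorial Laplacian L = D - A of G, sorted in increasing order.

For the complete graph K_n, L = nI − J (J = all-ones matrix). J has eigenvalues n (once, eigenvector 𝟙) and 0 (multiplicity n−1), so L has eigenvalues 0 (once) and n (multiplicity n−1). Here n = 5: eigenvalue 0 once and 5 with multiplicity 4.
Laplacian eigenvalues (increasing order): [0.0, 5.0, 5.0, 5.0, 5.0]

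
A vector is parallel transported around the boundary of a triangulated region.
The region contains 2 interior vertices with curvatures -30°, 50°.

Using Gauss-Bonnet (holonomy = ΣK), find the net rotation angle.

Holonomy = total enclosed curvature = (-30°) + 50° = 20°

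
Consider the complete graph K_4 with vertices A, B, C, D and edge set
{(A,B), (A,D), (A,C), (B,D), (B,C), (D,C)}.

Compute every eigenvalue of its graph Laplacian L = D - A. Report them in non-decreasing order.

For the complete graph K_n, L = nI − J (J = all-ones matrix). J has eigenvalues n (once, eigenvector 𝟙) and 0 (multiplicity n−1), so L has eigenvalues 0 (once) and n (multiplicity n−1). Here n = 4: eigenvalue 0 once and 4 with multiplicity 3.
Laplacian eigenvalues (increasing order): [0.0, 4.0, 4.0, 4.0]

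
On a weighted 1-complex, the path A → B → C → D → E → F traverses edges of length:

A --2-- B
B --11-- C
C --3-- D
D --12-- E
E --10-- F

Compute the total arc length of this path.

Arc length = 2 + 11 + 3 + 12 + 10 = 38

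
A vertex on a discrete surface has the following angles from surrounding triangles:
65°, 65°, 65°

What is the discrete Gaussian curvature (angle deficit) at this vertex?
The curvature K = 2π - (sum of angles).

Sum of angles = 195°. K = 360° - 195° = 165° = 11π/12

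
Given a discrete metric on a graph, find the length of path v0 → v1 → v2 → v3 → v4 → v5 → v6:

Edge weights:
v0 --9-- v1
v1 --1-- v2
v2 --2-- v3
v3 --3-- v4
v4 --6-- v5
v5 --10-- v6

Arc length = 9 + 1 + 2 + 3 + 6 + 10 = 31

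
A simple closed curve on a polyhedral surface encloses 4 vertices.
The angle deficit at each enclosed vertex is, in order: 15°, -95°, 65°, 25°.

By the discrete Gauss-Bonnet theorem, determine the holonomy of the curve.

Holonomy = total enclosed curvature = 15° + (-95°) + 65° + 25° = 10°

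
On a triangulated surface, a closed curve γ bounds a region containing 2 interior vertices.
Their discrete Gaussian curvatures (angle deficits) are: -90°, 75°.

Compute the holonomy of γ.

Holonomy = total enclosed curvature = (-90°) + 75° = -15°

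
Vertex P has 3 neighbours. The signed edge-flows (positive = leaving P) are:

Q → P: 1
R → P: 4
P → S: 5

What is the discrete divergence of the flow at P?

Divergence = sum of outgoing flows = (-1) + (-4) + 5 = 0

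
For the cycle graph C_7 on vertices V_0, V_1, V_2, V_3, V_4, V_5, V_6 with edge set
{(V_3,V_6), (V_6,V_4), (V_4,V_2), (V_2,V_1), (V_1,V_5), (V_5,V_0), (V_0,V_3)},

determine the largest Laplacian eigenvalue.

The cycle graph C_n has Laplacian eigenvalues λ_k = 2 − 2cos(2πk/n), k = 0, 1, …, n−1. Here n = 7:
k=0: 2 − 2cos(0) = 0.0; k=1: 2 − 2cos(2π/7) = 0.753; k=2: 2 − 2cos(4π/7) = 2.445; k=3: 2 − 2cos(6π/7) = 3.8019; k=4: 2 − 2cos(8π/7) = 3.8019; k=5: 2 − 2cos(10π/7) = 2.445; k=6: 2 − 2cos(12π/7) = 0.753.
Laplacian eigenvalues: [0.0, 0.753, 0.753, 2.445, 2.445, 3.8019, 3.8019]. Largest eigenvalue (spectral radius) = 3.8019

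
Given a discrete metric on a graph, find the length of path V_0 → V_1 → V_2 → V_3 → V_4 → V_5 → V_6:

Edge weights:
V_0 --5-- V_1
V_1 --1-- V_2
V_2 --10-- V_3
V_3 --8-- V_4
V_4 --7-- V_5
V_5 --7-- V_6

Arc length = 5 + 1 + 10 + 8 + 7 + 7 = 38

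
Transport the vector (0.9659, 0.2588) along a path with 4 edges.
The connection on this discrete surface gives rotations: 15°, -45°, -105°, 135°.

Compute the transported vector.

Total rotation: 15° + (-45°) + (-105°) + 135° = 0°. Final vector: (0.9659, 0.2588)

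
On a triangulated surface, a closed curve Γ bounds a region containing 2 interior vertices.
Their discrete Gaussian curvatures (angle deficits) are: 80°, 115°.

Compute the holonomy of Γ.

Holonomy = total enclosed curvature = 80° + 115° = 195°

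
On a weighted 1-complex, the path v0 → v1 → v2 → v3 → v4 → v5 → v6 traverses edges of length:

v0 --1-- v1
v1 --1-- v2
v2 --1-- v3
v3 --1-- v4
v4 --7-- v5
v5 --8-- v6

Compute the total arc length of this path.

Arc length = 1 + 1 + 1 + 1 + 7 + 8 = 19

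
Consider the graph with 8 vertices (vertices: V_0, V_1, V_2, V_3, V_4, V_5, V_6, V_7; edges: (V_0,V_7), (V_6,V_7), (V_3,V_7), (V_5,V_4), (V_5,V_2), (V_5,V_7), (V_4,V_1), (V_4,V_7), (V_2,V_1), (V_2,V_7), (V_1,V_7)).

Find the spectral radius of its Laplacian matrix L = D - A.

Degrees: deg(V_0) = 1, deg(V_1) = 3, deg(V_2) = 3, deg(V_3) = 1, deg(V_4) = 3, deg(V_5) = 3, deg(V_6) = 1, deg(V_7) = 7.
L = D − A with rows/columns ordered (V_0, V_1, V_2, V_3, V_4, V_5, V_6, V_7):
  [ 1,  0,  0,  0,  0,  0,  0, -1]
  [ 0,  3, -1,  0, -1,  0,  0, -1]
  [ 0, -1,  3,  0,  0, -1,  0, -1]
  [ 0,  0,  0,  1,  0,  0,  0, -1]
  [ 0, -1,  0,  0,  3, -1,  0, -1]
  [ 0,  0, -1,  0, -1,  3,  0, -1]
  [ 0,  0,  0,  0,  0,  0,  1, -1]
  [-1, -1, -1, -1, -1, -1, -1,  7]
Characteristic polynomial: det(λI − L) = λ(λ − 1)³(λ − 3)²(λ − 5)(λ − 8).
Roots: λ = 0; (λ − 1) = 0 ⇒ λ = 1 (multiplicity 3); (λ − 3) = 0 ⇒ λ = 3 (multiplicity 2); (λ − 5) = 0 ⇒ λ = 5; (λ − 8) = 0 ⇒ λ = 8.
(Check: the roots sum (with multiplicity) to 22, matching trace L = Σdeg = 2·11 = 22.)
Laplacian eigenvalues: [0.0, 1.0, 1.0, 1.0, 3.0, 3.0, 5.0, 8.0]. Largest eigenvalue (spectral radius) = 8.0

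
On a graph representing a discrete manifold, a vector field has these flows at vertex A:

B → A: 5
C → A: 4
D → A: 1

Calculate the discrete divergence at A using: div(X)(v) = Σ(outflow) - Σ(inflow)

Divergence = sum of outgoing flows = (-5) + (-4) + (-1) = -10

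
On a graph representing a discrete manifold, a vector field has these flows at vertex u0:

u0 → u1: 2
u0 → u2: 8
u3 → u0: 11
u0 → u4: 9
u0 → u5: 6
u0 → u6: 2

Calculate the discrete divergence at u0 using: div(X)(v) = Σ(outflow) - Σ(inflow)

Divergence = sum of outgoing flows = 2 + 8 + (-11) + 9 + 6 + 2 = 16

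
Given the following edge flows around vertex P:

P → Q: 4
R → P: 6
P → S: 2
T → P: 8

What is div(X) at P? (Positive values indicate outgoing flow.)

Divergence = sum of outgoing flows = 4 + (-6) + 2 + (-8) = -8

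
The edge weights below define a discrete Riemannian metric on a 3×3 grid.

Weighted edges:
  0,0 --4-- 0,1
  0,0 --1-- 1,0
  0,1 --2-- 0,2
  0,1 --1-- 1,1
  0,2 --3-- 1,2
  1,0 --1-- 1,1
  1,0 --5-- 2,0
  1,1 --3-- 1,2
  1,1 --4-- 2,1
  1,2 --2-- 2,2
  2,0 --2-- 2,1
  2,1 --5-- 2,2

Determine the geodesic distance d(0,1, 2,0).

Shortest path: 0,1 → 1,1 → 1,0 → 2,0, total weight = 7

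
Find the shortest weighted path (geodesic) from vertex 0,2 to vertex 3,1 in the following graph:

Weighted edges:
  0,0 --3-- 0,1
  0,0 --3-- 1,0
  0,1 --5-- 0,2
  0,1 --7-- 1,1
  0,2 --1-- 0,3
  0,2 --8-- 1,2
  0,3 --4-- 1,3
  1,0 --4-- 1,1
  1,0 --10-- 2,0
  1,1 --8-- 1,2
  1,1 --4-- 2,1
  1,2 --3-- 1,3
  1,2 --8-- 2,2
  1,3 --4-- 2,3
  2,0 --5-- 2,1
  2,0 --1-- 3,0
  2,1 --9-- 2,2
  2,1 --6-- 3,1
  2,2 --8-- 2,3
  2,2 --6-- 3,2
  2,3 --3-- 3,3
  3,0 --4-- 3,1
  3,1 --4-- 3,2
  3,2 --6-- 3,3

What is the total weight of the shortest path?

Shortest path: 0,2 → 0,1 → 1,1 → 2,1 → 3,1, total weight = 22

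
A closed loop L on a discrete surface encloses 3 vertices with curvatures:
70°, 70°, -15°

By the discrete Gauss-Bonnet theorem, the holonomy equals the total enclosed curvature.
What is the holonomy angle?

Holonomy = total enclosed curvature = 70° + 70° + (-15°) = 125°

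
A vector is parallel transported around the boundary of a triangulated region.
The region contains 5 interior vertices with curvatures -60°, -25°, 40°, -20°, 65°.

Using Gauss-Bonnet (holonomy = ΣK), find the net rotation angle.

Holonomy = total enclosed curvature = (-60°) + (-25°) + 40° + (-20°) + 65° = 0°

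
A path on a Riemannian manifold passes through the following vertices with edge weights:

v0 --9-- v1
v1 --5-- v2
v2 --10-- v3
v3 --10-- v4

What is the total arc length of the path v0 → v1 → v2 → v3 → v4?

Arc length = 9 + 5 + 10 + 10 = 34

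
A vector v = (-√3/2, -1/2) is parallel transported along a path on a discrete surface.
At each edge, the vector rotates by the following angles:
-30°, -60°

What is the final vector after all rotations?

Total rotation: (-30°) + (-60°) = -90°. Final vector: (-0.5000, 0.8660)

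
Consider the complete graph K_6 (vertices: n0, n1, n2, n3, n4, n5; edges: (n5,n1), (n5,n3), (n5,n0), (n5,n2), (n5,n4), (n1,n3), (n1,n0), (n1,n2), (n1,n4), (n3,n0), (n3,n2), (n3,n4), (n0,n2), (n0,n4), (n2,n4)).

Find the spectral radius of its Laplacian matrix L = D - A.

For the complete graph K_n, L = nI − J (J = all-ones matrix). J has eigenvalues n (once, eigenvector 𝟙) and 0 (multiplicity n−1), so L has eigenvalues 0 (once) and n (multiplicity n−1). Here n = 6: eigenvalue 0 once and 6 with multiplicity 5.
Laplacian eigenvalues: [0.0, 6.0, 6.0, 6.0, 6.0, 6.0]. Largest eigenvalue (spectral radius) = 6.0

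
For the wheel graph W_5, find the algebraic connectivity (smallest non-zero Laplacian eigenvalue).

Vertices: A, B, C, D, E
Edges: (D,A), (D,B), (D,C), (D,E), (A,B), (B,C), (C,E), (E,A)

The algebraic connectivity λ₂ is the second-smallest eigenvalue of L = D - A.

The wheel W_5 is the join K_1 ∨ C_4 (a hub joined to every vertex of a cycle of length 4). For a join G ∨ H (G on p vertices, H on q vertices) the Laplacian spectrum is 0, p+q, the eigenvalues of L(G) other than one 0 each shifted by +q, and the eigenvalues of L(H) other than one 0 each shifted by +p. With G = K_1 (p = 1, nothing left after dropping its 0) and H = C_4 (q = 4, eigenvalues 2 − 2cos(2πk/4), k = 0, …, 3; drop k = 0), the spectrum of W_5 is 0, 5, and 1 + (2 − 2cos(2πk/4)) = 3 − 2cos(2πk/4) for k = 1, …, 3:
k=1: 3 − 2cos(π/2) = 3.0; k=2: 3 − 2cos(π) = 5.0; k=3: 3 − 2cos(3π/2) = 3.0.
Laplacian eigenvalues: [0.0, 3.0, 3.0, 5.0, 5.0]. Algebraic connectivity (smallest non-zero eigenvalue) = 3.0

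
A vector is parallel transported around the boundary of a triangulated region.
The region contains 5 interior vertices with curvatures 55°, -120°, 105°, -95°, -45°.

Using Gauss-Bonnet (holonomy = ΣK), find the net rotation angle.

Holonomy = total enclosed curvature = 55° + (-120°) + 105° + (-95°) + (-45°) = -100°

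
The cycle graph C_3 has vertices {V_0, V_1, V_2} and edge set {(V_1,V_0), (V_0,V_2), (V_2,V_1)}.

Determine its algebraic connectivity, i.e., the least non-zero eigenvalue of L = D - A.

The cycle graph C_n has Laplacian eigenvalues λ_k = 2 − 2cos(2πk/n), k = 0, 1, …, n−1. Here n = 3:
k=0: 2 − 2cos(0) = 0.0; k=1: 2 − 2cos(2π/3) = 3.0; k=2: 2 − 2cos(4π/3) = 3.0.
Laplacian eigenvalues: [0.0, 3.0, 3.0]. Algebraic connectivity (smallest non-zero eigenvalue) = 3.0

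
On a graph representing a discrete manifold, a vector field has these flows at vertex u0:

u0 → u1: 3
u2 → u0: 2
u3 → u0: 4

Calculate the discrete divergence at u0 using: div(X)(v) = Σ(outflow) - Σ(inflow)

Divergence = sum of outgoing flows = 3 + (-2) + (-4) = -3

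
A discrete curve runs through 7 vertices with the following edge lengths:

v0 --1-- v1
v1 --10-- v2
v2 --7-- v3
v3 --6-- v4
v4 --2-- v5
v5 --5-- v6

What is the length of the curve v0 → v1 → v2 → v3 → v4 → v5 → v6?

Arc length = 1 + 10 + 7 + 6 + 2 + 5 = 31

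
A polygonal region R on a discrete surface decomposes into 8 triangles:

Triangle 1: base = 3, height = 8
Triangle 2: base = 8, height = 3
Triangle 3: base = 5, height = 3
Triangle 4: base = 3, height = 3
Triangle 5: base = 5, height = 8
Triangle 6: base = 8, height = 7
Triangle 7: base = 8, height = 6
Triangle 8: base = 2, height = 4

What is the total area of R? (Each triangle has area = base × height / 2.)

(1/2)×3×8 + (1/2)×8×3 + (1/2)×5×3 + (1/2)×3×3 + (1/2)×5×8 + (1/2)×8×7 + (1/2)×8×6 + (1/2)×2×4 = 112.0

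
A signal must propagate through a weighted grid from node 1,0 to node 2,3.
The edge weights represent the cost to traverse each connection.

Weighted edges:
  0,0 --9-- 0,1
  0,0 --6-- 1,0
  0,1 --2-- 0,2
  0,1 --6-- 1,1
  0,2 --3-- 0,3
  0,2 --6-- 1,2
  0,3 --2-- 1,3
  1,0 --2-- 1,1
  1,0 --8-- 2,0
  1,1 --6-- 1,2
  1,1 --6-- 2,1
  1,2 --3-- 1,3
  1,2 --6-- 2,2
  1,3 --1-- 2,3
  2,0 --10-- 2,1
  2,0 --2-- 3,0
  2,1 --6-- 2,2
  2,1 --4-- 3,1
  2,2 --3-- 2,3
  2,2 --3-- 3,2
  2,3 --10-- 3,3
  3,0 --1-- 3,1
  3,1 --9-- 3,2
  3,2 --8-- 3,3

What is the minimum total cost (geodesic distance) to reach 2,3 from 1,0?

Shortest path: 1,0 → 1,1 → 1,2 → 1,3 → 2,3, total weight = 12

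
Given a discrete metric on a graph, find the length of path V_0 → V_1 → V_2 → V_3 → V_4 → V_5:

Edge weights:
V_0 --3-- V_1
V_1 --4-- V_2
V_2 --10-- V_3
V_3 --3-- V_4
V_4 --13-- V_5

Arc length = 3 + 4 + 10 + 3 + 13 = 33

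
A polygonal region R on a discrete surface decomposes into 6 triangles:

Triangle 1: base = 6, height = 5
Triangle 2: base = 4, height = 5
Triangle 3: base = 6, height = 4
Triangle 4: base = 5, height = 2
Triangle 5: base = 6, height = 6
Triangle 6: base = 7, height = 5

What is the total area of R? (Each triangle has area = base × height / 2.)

(1/2)×6×5 + (1/2)×4×5 + (1/2)×6×4 + (1/2)×5×2 + (1/2)×6×6 + (1/2)×7×5 = 77.5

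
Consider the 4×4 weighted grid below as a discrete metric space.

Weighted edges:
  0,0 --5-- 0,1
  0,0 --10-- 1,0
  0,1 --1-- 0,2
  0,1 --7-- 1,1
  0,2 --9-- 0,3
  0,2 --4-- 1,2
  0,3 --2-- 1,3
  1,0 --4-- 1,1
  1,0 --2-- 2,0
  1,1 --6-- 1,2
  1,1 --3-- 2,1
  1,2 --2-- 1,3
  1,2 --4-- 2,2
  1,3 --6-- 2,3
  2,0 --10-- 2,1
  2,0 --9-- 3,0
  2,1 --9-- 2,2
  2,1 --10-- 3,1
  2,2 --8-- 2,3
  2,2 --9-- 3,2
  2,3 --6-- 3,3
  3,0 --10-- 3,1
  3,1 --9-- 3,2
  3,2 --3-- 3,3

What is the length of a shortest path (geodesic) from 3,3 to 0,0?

Shortest path: 3,3 → 2,3 → 1,3 → 1,2 → 0,2 → 0,1 → 0,0, total weight = 24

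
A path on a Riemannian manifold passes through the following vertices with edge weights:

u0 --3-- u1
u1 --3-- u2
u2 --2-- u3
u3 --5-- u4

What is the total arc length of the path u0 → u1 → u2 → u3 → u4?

Arc length = 3 + 3 + 2 + 5 = 13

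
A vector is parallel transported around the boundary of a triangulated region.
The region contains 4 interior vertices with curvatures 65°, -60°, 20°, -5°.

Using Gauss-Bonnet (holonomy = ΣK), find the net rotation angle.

Holonomy = total enclosed curvature = 65° + (-60°) + 20° + (-5°) = 20°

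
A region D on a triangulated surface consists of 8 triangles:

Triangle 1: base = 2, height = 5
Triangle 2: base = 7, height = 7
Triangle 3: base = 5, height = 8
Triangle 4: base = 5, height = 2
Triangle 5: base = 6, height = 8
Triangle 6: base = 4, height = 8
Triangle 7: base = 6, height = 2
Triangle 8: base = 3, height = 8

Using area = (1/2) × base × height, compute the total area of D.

(1/2)×2×5 + (1/2)×7×7 + (1/2)×5×8 + (1/2)×5×2 + (1/2)×6×8 + (1/2)×4×8 + (1/2)×6×2 + (1/2)×3×8 = 112.5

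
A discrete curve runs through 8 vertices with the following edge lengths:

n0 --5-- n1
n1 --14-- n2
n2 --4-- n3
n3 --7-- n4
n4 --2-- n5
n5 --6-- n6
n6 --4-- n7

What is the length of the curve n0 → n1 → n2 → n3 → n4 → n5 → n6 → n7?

Arc length = 5 + 14 + 4 + 7 + 2 + 6 + 4 = 42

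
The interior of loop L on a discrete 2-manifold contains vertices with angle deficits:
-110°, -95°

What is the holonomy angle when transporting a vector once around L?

Holonomy = total enclosed curvature = (-110°) + (-95°) = -205°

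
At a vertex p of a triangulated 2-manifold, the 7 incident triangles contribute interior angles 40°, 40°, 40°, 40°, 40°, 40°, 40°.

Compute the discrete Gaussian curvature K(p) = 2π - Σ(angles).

Sum of angles = 280°. K = 360° - 280° = 80° = 4π/9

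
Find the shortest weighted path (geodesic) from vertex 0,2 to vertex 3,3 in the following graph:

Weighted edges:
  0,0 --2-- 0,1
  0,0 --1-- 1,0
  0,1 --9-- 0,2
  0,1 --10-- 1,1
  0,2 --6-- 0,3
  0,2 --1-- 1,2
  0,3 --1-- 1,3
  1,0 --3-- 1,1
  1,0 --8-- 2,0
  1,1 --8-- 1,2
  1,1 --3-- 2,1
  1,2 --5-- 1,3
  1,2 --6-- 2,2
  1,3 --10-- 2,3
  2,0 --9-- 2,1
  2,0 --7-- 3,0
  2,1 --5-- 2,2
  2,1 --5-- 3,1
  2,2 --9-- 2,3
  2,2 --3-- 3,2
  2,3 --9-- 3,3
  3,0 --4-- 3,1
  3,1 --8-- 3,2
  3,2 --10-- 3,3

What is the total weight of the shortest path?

Shortest path: 0,2 → 1,2 → 2,2 → 3,2 → 3,3, total weight = 20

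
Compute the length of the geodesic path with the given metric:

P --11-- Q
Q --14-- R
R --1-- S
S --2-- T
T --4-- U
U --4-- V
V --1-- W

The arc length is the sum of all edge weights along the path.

Arc length = 11 + 14 + 1 + 2 + 4 + 4 + 1 = 37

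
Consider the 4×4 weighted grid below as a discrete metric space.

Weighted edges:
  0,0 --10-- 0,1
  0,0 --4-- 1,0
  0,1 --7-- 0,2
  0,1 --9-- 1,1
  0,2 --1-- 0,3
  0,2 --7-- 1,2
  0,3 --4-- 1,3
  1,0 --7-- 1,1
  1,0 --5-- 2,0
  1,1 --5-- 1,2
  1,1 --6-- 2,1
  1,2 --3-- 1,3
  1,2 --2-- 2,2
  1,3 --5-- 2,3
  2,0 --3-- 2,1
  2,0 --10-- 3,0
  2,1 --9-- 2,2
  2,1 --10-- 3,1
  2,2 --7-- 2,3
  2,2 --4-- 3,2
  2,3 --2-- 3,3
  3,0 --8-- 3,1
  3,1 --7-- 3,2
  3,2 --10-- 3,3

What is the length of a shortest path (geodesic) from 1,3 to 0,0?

Shortest path: 1,3 → 1,2 → 1,1 → 1,0 → 0,0, total weight = 19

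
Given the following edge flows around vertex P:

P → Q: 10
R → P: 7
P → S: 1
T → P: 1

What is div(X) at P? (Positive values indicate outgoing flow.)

Divergence = sum of outgoing flows = 10 + (-7) + 1 + (-1) = 3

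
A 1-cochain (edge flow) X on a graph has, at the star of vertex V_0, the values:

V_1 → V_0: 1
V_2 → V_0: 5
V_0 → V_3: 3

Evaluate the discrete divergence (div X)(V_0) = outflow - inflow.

Divergence = sum of outgoing flows = (-1) + (-5) + 3 = -3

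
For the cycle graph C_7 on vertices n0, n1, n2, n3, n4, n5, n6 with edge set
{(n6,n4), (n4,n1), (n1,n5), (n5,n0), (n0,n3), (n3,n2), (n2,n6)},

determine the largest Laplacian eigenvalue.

The cycle graph C_n has Laplacian eigenvalues λ_k = 2 − 2cos(2πk/n), k = 0, 1, …, n−1. Here n = 7:
k=0: 2 − 2cos(0) = 0.0; k=1: 2 − 2cos(2π/7) = 0.753; k=2: 2 − 2cos(4π/7) = 2.445; k=3: 2 − 2cos(6π/7) = 3.8019; k=4: 2 − 2cos(8π/7) = 3.8019; k=5: 2 − 2cos(10π/7) = 2.445; k=6: 2 − 2cos(12π/7) = 0.753.
Laplacian eigenvalues: [0.0, 0.753, 0.753, 2.445, 2.445, 3.8019, 3.8019]. Largest eigenvalue (spectral radius) = 3.8019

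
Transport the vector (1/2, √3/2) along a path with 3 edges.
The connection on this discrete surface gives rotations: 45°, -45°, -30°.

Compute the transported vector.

Total rotation: 45° + (-45°) + (-30°) = -30°. Final vector: (0.8660, 0.5000)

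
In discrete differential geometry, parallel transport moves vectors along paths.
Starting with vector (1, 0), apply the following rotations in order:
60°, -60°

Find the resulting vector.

Total rotation: 60° + (-60°) = 0°. Final vector: (1, 0)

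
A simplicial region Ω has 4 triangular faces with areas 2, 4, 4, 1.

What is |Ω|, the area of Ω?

2 + 4 + 4 + 1 = 11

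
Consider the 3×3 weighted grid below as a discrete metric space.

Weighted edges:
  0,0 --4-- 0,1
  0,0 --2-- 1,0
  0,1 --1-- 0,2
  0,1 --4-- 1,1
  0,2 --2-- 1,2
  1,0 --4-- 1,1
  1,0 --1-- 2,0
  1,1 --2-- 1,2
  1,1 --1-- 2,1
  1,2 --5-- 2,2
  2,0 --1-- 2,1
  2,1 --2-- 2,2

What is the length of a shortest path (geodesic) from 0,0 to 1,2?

Shortest path: 0,0 → 0,1 → 0,2 → 1,2, total weight = 7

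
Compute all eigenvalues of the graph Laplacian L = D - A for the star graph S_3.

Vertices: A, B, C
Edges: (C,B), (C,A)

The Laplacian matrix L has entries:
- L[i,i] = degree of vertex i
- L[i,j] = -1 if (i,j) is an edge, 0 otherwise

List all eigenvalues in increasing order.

The star S_3 is the complete bipartite graph K_{1,2} (one hub of degree 2, 2 leaves of degree 1). The Laplacian spectrum of K_{p,q} is 0, p (multiplicity q−1), q (multiplicity p−1), p+q. With p = 1, q = 2: 0 once, 1 with multiplicity 1, and 3 once. (Check: trace L = sum of degrees = 4 = 1·1 + 3.)
Laplacian eigenvalues (increasing order): [0.0, 1.0, 3.0]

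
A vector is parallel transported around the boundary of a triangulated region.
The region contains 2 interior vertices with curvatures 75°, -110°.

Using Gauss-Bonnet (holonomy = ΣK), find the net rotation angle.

Holonomy = total enclosed curvature = 75° + (-110°) = -35°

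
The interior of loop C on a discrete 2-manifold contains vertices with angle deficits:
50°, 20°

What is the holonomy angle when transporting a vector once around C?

Holonomy = total enclosed curvature = 50° + 20° = 70°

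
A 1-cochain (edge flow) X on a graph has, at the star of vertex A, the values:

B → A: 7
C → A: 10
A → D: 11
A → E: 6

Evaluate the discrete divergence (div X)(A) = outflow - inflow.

Divergence = sum of outgoing flows = (-7) + (-10) + 11 + 6 = 0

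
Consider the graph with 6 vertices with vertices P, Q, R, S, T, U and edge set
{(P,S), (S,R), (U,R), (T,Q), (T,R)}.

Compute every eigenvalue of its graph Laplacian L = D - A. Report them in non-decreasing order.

Degrees: deg(P) = 1, deg(Q) = 1, deg(R) = 3, deg(S) = 2, deg(T) = 2, deg(U) = 1.
L = D − A with rows/columns ordered (P, Q, R, S, T, U):
  [ 1,  0,  0, -1,  0,  0]
  [ 0,  1,  0,  0, -1,  0]
  [ 0,  0,  3, -1, -1, -1]
  [-1,  0, -1,  2,  0,  0]
  [ 0, -1, -1,  0,  2,  0]
  [ 0,  0, -1,  0,  0,  1]
Characteristic polynomial: det(λI − L) = λ(λ² − 3λ + 1)(λ² − 5λ + 3)(λ − 2).
Roots: λ = 0; (λ² − 3λ + 1) = 0 ⇒ λ = (3 ± √5)/2 ≈ 0.382, 2.618; (λ² − 5λ + 3) = 0 ⇒ λ = (5 ± √13)/2 ≈ 0.6972, 4.3028; (λ − 2) = 0 ⇒ λ = 2.
(Check: the roots sum (with multiplicity) to 10, matching trace L = Σdeg = 2·5 = 10.)
Laplacian eigenvalues (increasing order): [0.0, 0.382, 0.6972, 2.0, 2.618, 4.3028]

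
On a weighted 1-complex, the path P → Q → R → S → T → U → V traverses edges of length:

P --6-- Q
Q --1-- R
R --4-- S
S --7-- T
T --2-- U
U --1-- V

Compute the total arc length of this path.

Arc length = 6 + 1 + 4 + 7 + 2 + 1 = 21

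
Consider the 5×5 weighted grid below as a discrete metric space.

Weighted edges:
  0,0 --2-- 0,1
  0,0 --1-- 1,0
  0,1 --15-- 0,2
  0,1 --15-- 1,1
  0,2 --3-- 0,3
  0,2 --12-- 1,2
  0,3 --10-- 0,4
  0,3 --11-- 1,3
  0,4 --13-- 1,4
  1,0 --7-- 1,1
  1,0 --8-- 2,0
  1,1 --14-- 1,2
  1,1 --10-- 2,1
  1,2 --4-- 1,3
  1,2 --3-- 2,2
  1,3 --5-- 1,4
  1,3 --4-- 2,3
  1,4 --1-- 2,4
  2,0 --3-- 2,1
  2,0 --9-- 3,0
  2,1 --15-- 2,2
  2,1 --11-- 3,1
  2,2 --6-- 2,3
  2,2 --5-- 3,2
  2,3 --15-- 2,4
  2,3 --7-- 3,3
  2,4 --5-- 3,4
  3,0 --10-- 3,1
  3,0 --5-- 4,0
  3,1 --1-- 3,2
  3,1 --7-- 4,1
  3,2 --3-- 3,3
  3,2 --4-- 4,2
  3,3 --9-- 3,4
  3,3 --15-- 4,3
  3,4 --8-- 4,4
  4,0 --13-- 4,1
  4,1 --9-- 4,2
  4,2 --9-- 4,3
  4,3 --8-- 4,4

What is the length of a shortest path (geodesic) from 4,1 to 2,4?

Shortest path: 4,1 → 3,1 → 3,2 → 3,3 → 3,4 → 2,4, total weight = 25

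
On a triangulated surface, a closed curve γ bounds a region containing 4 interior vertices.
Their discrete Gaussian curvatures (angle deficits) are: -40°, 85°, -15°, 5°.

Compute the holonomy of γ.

Holonomy = total enclosed curvature = (-40°) + 85° + (-15°) + 5° = 35°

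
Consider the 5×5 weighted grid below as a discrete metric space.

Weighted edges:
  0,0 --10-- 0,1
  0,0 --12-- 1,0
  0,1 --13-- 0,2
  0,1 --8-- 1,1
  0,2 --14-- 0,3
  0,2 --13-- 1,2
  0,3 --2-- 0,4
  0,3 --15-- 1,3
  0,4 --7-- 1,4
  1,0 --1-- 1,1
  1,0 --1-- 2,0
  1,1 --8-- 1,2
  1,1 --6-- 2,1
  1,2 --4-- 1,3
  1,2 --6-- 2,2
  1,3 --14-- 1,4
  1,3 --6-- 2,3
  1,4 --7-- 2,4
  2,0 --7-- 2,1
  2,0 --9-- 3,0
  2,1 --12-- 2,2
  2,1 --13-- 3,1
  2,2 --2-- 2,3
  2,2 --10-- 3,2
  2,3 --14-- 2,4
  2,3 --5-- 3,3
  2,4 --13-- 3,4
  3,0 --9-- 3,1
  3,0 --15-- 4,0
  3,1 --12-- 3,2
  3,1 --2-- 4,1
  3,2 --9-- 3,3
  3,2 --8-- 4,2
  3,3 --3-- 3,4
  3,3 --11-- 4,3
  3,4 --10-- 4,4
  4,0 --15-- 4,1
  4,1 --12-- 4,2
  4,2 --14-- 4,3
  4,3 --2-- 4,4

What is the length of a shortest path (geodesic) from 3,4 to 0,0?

Shortest path: 3,4 → 3,3 → 2,3 → 2,2 → 1,2 → 1,1 → 1,0 → 0,0, total weight = 37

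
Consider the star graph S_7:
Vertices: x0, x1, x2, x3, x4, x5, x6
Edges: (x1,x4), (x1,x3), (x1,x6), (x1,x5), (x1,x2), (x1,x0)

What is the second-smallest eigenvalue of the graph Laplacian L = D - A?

The star S_7 is the complete bipartite graph K_{1,6} (one hub of degree 6, 6 leaves of degree 1). The Laplacian spectrum of K_{p,q} is 0, p (multiplicity q−1), q (multiplicity p−1), p+q. With p = 1, q = 6: 0 once, 1 with multiplicity 5, and 7 once. (Check: trace L = sum of degrees = 12 = 5·1 + 7.)
Laplacian eigenvalues: [0.0, 1.0, 1.0, 1.0, 1.0, 1.0, 7.0]. Algebraic connectivity (smallest non-zero eigenvalue) = 1.0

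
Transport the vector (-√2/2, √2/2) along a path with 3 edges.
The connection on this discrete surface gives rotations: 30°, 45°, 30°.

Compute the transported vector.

Total rotation: 30° + 45° + 30° = 105°. Final vector: (-0.5000, -0.8660)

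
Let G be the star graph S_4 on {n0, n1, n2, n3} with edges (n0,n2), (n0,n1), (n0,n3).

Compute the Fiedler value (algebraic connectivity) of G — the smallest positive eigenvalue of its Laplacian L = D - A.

The star S_4 is the complete bipartite graph K_{1,3} (one hub of degree 3, 3 leaves of degree 1). The Laplacian spectrum of K_{p,q} is 0, p (multiplicity q−1), q (multiplicity p−1), p+q. With p = 1, q = 3: 0 once, 1 with multiplicity 2, and 4 once. (Check: trace L = sum of degrees = 6 = 2·1 + 4.)
Laplacian eigenvalues: [0.0, 1.0, 1.0, 4.0]. Algebraic connectivity (smallest non-zero eigenvalue) = 1.0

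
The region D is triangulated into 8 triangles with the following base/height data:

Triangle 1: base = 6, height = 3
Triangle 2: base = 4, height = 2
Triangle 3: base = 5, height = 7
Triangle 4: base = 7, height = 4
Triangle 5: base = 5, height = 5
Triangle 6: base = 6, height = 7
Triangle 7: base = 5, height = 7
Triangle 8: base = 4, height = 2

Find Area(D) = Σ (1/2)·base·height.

(1/2)×6×3 + (1/2)×4×2 + (1/2)×5×7 + (1/2)×7×4 + (1/2)×5×5 + (1/2)×6×7 + (1/2)×5×7 + (1/2)×4×2 = 99.5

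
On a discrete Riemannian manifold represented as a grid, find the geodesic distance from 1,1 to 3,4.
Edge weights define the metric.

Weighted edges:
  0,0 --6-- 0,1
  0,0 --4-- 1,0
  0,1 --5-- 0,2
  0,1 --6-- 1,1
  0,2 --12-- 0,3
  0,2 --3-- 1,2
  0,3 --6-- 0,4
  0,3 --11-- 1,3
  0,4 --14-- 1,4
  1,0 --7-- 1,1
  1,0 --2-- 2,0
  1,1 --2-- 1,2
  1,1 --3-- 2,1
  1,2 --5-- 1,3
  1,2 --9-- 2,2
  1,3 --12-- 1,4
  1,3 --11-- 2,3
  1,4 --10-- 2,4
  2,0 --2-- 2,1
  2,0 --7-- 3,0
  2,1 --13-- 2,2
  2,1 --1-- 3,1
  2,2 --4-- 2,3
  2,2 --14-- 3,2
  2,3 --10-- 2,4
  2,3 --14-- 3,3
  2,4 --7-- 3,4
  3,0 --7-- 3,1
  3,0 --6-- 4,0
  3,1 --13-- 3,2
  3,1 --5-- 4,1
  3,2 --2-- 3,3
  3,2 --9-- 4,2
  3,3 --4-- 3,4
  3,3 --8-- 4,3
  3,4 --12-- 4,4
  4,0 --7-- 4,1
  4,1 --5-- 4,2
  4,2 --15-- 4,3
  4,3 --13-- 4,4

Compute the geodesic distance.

Shortest path: 1,1 → 2,1 → 3,1 → 3,2 → 3,3 → 3,4, total weight = 23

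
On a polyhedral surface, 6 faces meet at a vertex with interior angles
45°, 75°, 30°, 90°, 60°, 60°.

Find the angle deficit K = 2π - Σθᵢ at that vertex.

Sum of angles = 360°. K = 360° - 360° = 0° = 0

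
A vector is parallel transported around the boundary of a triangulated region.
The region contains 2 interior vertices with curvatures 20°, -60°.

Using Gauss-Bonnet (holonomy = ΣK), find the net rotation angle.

Holonomy = total enclosed curvature = 20° + (-60°) = -40°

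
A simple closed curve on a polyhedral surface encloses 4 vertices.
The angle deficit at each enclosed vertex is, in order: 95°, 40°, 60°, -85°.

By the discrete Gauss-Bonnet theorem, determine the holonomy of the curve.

Holonomy = total enclosed curvature = 95° + 40° + 60° + (-85°) = 110°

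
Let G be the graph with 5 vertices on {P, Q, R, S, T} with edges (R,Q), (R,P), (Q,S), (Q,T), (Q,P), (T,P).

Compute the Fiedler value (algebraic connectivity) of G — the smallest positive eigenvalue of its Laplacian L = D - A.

Degrees: deg(P) = 3, deg(Q) = 4, deg(R) = 2, deg(S) = 1, deg(T) = 2.
L = D − A with rows/columns ordered (P, Q, R, S, T):
  [ 3, -1, -1,  0, -1]
  [-1,  4, -1, -1, -1]
  [-1, -1,  2,  0,  0]
  [ 0, -1,  0,  1,  0]
  [-1, -1,  0,  0,  2]
Characteristic polynomial: det(λI − L) = λ(λ − 1)(λ − 2)(λ − 4)(λ − 5).
Roots: λ = 0; (λ − 1) = 0 ⇒ λ = 1; (λ − 2) = 0 ⇒ λ = 2; (λ − 4) = 0 ⇒ λ = 4; (λ − 5) = 0 ⇒ λ = 5.
(Check: the roots sum (with multiplicity) to 12, matching trace L = Σdeg = 2·6 = 12.)
Laplacian eigenvalues: [0.0, 1.0, 2.0, 4.0, 5.0]. Algebraic connectivity (smallest non-zero eigenvalue) = 1.0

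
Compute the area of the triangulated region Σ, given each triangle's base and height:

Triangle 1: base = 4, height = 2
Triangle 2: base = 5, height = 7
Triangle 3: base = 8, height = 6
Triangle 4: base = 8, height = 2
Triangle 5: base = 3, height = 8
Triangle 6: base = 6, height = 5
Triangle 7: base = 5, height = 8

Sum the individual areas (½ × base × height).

(1/2)×4×2 + (1/2)×5×7 + (1/2)×8×6 + (1/2)×8×2 + (1/2)×3×8 + (1/2)×6×5 + (1/2)×5×8 = 100.5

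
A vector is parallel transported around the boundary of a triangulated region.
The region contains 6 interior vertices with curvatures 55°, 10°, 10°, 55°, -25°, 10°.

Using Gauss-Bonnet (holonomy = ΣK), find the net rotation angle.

Holonomy = total enclosed curvature = 55° + 10° + 10° + 55° + (-25°) + 10° = 115°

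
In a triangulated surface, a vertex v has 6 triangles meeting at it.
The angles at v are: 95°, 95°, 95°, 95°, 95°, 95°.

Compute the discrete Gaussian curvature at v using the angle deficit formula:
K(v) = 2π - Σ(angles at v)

Sum of angles = 570°. K = 360° - 570° = -210° = -7π/6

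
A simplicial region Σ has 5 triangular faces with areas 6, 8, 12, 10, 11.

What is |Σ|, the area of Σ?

6 + 8 + 12 + 10 + 11 = 47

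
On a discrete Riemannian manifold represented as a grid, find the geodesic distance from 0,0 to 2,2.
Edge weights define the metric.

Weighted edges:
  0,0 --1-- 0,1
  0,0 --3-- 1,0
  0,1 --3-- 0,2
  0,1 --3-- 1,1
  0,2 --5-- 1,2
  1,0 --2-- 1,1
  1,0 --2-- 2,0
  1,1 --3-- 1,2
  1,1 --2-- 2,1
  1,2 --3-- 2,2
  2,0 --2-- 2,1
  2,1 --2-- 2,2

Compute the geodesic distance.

Shortest path: 0,0 → 0,1 → 1,1 → 2,1 → 2,2, total weight = 8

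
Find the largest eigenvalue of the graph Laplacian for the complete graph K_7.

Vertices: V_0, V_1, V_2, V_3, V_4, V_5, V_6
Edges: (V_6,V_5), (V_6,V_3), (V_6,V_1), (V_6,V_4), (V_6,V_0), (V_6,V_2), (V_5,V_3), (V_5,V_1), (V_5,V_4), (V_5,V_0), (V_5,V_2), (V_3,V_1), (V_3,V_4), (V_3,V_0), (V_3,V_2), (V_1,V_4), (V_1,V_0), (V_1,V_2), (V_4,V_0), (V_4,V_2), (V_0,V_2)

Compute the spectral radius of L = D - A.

For the complete graph K_n, L = nI − J (J = all-ones matrix). J has eigenvalues n (once, eigenvector 𝟙) and 0 (multiplicity n−1), so L has eigenvalues 0 (once) and n (multiplicity n−1). Here n = 7: eigenvalue 0 once and 7 with multiplicity 6.
Laplacian eigenvalues: [0.0, 7.0, 7.0, 7.0, 7.0, 7.0, 7.0]. Largest eigenvalue (spectral radius) = 7.0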